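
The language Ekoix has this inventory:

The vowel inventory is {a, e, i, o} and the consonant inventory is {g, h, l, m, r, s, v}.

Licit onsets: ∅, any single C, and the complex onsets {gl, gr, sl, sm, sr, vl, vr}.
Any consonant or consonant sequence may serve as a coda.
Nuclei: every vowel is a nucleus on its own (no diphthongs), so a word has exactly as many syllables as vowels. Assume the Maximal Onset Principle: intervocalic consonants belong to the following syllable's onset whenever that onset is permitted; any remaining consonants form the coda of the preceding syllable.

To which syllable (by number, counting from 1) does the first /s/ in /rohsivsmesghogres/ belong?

The vowels are o, i, e, o, e — 5 nuclei, so 5 syllables.
V1 /o/ – V2 /i/: /hs/; trying suffixes from longest down, /s/ is the first permitted one, so coda /h/ | onset /s/.
V2 /i/ – V3 /e/: /vsm/ splits as /v/ + /sm/ (/sm/ is the longest suffix that is a licit onset).
V3 /e/ – V4 /o/: cluster /sgh/ — the longest permitted-onset suffix is /h/; onset = /h/, preceding coda = /sg/.
V4 /o/ – V5 /e/: /gr/ — entire cluster is a permitted onset → onset /gr/, coda ∅.
Result: roh.siv.smesg.ho.gres.
The first /s/ is in the onset of syllable 2 (/siv/).

2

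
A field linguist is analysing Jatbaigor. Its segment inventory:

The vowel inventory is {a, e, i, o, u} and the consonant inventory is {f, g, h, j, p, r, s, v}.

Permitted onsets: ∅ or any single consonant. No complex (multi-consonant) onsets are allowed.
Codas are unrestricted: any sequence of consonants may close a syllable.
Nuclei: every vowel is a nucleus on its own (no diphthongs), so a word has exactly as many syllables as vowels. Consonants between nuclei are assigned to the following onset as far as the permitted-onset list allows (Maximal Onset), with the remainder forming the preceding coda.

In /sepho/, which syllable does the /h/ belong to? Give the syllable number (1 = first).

2

The vowels are e, o — 2 nuclei, so 2 syllables.
Between /e/ (V1) and /o/ (V2): /ph/ splits as /p/ + /h/ (/h/ is the longest suffix that is a licit onset).
Putting it together: sep.ho.
The /h/ is in the onset of syllable 2 (/ho/).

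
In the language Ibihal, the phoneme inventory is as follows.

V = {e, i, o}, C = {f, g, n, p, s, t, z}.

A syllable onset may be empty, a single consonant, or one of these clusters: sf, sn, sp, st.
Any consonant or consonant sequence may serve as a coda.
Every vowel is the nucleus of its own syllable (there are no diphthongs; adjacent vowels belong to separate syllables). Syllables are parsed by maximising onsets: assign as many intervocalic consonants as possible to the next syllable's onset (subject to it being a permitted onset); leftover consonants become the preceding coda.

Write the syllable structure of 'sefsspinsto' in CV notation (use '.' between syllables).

CVCC.CCVC.CCV

Vowels present: e, i, o; each is a nucleus, giving 3 syllables.
/e…i/ gap (V1→V2): cluster /fssp/ — the longest permitted-onset suffix is /sp/; onset = /sp/, preceding coda = /fs/.
/i…o/ gap (V2→V3): /nst/ — longest licit onset from the right is /st/, leaving /n/ as coda.
Putting it together: sefs.spin.sto.
Mapping each syllable to C/V: /sefs/ → CVCC, /spin/ → CCVC, /sto/ → CCV.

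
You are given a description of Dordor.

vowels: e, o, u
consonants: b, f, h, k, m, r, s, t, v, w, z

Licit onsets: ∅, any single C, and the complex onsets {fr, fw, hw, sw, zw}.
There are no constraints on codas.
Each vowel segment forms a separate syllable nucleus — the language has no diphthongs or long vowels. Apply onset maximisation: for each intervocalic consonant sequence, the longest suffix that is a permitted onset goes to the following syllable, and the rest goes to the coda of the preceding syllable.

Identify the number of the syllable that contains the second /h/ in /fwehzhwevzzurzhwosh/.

2

The vowels are e, e, u, o — 4 nuclei, so 4 syllables.
V1 /e/ – V2 /e/: /hzhw/ — longest licit onset from the right is /hw/, leaving /hz/ as coda.
V2 /e/ – V3 /u/: /vzz/; trying suffixes from longest down, /z/ is the first permitted one, so coda /vz/ | onset /z/.
V3 /u/ – V4 /o/: cluster /rzhw/ — the longest permitted-onset suffix is /hw/; onset = /hw/, preceding coda = /rz/.
Syllabification: fwehz.hwevz.zurz.hwosh.
The second /h/ is in the onset of syllable 2 (/hwevz/).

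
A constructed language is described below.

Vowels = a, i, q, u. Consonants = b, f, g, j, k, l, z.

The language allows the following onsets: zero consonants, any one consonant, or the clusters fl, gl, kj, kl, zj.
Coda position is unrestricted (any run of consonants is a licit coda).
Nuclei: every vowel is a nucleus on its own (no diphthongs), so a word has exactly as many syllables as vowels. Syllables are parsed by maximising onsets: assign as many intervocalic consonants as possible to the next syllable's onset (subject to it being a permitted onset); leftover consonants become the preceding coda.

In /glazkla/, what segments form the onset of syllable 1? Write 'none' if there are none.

Vowels present: a, a; each is a nucleus, giving 2 syllables.
σ1/σ2 boundary: /zkl/ splits as /z/ + /kl/ (/kl/ is the longest suffix that is a licit onset).
Putting it together: glaz.kla.
Syllable 1 is /glaz/: onset /gl/, nucleus /a/, coda /z/.

gl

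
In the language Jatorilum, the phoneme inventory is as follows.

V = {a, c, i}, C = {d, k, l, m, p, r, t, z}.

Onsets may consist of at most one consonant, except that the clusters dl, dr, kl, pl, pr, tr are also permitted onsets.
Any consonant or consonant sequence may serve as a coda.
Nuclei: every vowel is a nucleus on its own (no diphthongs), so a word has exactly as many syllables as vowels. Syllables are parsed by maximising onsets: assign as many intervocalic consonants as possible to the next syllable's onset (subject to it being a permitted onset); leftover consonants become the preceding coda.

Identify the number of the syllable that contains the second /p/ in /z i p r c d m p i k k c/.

The vowels are i, c, i, c — 4 nuclei, so 4 syllables.
/i…c/ gap (V1→V2): /pr/ is a licit onset in full, so it all attaches to the next syllable.
/c…i/ gap (V2→V3): cluster /dmp/ — the longest permitted-onset suffix is /p/; onset = /p/, preceding coda = /dm/.
/i…c/ gap (V3→V4): /kk/; trying suffixes from longest down, /k/ is the first permitted one, so coda /k/ | onset /k/.
Syllabification: zi.prcdm.pik.kc.
The second /p/ is in the onset of syllable 3 (/pik/).

3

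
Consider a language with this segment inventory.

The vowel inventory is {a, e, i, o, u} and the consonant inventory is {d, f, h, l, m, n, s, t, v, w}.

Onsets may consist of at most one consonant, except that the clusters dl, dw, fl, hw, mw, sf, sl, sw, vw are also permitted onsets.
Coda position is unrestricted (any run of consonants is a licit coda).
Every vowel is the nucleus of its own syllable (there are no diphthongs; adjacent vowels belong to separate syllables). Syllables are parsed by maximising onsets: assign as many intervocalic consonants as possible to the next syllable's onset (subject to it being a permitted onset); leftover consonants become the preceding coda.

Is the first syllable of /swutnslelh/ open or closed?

closed

Vowels present: u, e; each is a nucleus, giving 2 syllables.
σ1/σ2 boundary: /tnsl/; trying suffixes from longest down, /sl/ is the first permitted one, so coda /tn/ | onset /sl/.
Putting it together: swutn.slelh.
Syllable 1 is /swutn/ with coda /tn/, so it is closed.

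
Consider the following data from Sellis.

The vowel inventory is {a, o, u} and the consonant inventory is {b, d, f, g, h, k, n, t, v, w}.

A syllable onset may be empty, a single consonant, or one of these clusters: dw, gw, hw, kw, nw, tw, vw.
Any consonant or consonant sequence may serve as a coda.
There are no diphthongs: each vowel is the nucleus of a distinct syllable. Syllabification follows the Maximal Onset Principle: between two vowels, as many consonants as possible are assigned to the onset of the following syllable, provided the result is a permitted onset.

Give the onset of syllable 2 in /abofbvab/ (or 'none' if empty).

Vowels present: a, o, a; each is a nucleus, giving 3 syllables.
/a…o/ gap (V1→V2): just /b/ — single C goes to the following onset.
/o…a/ gap (V2→V3): cluster /fbv/ — the longest permitted-onset suffix is /v/; onset = /v/, preceding coda = /fb/.
Result: a.bofb.vab.
Syllable 2 is /bofb/: onset /b/, nucleus /o/, coda /fb/.

b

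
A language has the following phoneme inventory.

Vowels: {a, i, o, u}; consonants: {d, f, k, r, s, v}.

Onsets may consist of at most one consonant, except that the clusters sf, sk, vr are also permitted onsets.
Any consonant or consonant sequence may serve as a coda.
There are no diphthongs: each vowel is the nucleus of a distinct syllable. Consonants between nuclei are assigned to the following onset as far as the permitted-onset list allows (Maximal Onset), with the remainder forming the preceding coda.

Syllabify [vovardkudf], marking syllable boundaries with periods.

Nuclei (vowels): o, a, u → 3 syllables.
V1 /o/ – V2 /a/: /v/ → onset of the next syllable (single consonants are always licit onsets).
V2 /a/ – V3 /u/: /rdk/ — longest licit onset from the right is /k/, leaving /rd/ as coda.

vo.vard.kudf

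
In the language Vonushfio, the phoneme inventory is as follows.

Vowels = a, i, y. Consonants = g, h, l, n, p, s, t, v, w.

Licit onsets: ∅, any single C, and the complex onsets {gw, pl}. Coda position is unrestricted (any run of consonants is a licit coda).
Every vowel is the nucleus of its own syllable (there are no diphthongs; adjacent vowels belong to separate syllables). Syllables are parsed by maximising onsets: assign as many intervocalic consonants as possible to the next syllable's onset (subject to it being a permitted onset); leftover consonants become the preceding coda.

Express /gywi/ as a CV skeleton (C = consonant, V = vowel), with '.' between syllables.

Vowels present: y, i; each is a nucleus, giving 2 syllables.
V1 /y/ – V2 /i/: /w/ → onset of the next syllable (single consonants are always licit onsets).
Result: gy.wi.
Mapping each syllable to C/V: /gy/ → CV, /wi/ → CV.

CV.CV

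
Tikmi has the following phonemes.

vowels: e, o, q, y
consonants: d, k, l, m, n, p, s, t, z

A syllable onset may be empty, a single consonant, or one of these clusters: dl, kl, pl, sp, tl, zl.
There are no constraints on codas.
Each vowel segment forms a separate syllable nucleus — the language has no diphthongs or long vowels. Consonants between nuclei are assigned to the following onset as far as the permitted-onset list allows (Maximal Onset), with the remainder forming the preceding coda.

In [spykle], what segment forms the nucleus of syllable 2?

e

Nuclei (vowels): y, e → 2 syllables.
The second nucleus (vowel 2 from the left) is /e/.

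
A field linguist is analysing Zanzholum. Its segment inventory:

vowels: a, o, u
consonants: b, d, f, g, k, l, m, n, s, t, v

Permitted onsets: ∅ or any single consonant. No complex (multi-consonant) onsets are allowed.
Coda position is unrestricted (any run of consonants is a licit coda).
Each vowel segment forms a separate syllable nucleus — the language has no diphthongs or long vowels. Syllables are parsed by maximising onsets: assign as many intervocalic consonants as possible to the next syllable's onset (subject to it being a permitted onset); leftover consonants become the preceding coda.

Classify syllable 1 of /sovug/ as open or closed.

The vowels are o, u — 2 nuclei, so 2 syllables.
V1 /o/ – V2 /u/: /v/ is a single consonant, so it becomes the next onset.
Putting it together: so.vug.
Syllable 1 is /so/; it ends in its nucleus with no coda, so it is open.

open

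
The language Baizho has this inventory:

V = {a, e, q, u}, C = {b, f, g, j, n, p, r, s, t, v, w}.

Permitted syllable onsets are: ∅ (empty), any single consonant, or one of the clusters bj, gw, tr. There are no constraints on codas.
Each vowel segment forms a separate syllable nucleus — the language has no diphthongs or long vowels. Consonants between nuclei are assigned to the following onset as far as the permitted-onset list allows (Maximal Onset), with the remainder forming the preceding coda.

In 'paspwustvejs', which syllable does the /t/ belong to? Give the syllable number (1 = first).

2

Nuclei (vowels): a, u, e → 3 syllables.
V1 /a/ – V2 /u/: /spw/ splits as /sp/ + /w/ (/w/ is the longest suffix that is a licit onset).
V2 /u/ – V3 /e/: /stv/; trying suffixes from longest down, /v/ is the first permitted one, so coda /st/ | onset /v/.
Syllabification: pasp.wust.vejs.
The /t/ is in the coda of syllable 2 (/wust/).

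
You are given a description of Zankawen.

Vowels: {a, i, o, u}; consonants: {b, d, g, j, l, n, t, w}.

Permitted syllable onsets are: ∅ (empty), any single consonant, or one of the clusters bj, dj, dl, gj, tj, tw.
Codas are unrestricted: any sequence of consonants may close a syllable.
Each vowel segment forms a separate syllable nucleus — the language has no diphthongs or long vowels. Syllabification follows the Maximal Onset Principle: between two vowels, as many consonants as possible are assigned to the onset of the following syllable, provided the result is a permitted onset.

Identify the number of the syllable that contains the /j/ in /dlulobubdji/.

Nuclei (vowels): u, o, u, i → 4 syllables.
σ1/σ2 boundary: /l/ is a single consonant, so it becomes the next onset.
σ2/σ3 boundary: /b/ → onset of the next syllable (single consonants are always licit onsets).
σ3/σ4 boundary: /bdj/ — longest licit onset from the right is /dj/, leaving /b/ as coda.
Syllabification: dlu.lo.bub.dji.
The /j/ is in the onset of syllable 4 (/dji/).

4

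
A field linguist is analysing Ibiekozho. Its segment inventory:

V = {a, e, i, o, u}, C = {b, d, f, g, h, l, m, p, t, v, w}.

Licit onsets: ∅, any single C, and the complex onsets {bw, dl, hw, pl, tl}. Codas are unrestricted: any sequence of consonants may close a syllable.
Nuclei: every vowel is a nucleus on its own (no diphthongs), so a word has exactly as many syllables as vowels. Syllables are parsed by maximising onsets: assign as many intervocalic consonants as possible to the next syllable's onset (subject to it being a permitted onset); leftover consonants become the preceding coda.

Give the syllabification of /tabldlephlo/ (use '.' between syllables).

Nuclei (vowels): a, e, o → 3 syllables.
σ1/σ2 boundary: /bldl/ — longest licit onset from the right is /dl/, leaving /bl/ as coda.
σ2/σ3 boundary: /phl/; trying suffixes from longest down, /l/ is the first permitted one, so coda /ph/ | onset /l/.

tabl.dleph.lo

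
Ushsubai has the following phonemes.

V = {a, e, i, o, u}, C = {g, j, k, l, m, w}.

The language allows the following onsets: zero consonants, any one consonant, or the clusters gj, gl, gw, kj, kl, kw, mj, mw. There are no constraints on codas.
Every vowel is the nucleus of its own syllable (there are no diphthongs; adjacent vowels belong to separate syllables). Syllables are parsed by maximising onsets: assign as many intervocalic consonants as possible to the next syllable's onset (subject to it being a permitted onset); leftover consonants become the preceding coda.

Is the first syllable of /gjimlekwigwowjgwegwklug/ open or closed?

closed

Nuclei (vowels): i, e, i, o, e, u → 6 syllables.
V1 /i/ – V2 /e/: /ml/ splits as /m/ + /l/ (/l/ is the longest suffix that is a licit onset).
V2 /e/ – V3 /i/: /kw/ — entire cluster is a permitted onset → onset /kw/, coda ∅.
V3 /i/ – V4 /o/: /gw/ — entire cluster is a permitted onset → onset /gw/, coda ∅.
V4 /o/ – V5 /e/: /wjgw/; trying suffixes from longest down, /gw/ is the first permitted one, so coda /wj/ | onset /gw/.
V5 /e/ – V6 /u/: cluster /gwkl/ — the longest permitted-onset suffix is /kl/; onset = /kl/, preceding coda = /gw/.
Putting it together: gjim.le.kwi.gwowj.gwegw.klug.
Syllable 1 is /gjim/ with coda /m/, so it is closed.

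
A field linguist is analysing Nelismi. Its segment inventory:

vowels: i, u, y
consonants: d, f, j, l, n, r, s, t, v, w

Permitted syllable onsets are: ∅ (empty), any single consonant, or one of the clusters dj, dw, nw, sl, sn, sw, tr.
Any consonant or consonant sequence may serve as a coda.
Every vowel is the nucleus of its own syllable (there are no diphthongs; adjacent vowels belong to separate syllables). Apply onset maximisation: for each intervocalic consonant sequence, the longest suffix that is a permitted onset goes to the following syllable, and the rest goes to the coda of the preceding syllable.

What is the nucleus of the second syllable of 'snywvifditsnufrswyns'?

i

Vowels present: y, i, i, u, y; each is a nucleus, giving 5 syllables.
The second nucleus (vowel 2 from the left) is /i/.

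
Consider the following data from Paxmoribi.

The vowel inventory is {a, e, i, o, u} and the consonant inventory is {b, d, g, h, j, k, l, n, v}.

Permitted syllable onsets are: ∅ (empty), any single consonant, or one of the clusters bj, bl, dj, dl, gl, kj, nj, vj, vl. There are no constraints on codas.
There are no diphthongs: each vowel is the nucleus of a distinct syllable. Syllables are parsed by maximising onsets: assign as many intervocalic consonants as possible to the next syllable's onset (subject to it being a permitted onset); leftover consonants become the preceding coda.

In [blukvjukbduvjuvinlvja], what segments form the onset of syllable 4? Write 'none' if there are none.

The vowels are u, u, u, u, i, a — 6 nuclei, so 6 syllables.
σ1/σ2 boundary: /kvj/; trying suffixes from longest down, /vj/ is the first permitted one, so coda /k/ | onset /vj/.
σ2/σ3 boundary: /kbd/; trying suffixes from longest down, /d/ is the first permitted one, so coda /kb/ | onset /d/.
σ3/σ4 boundary: cluster /vj/ — /vj/ is itself a permitted onset, so the whole cluster goes right; preceding coda = ∅.
σ4/σ5 boundary: /v/ is a single consonant, so it becomes the next onset.
σ5/σ6 boundary: /nlvj/; trying suffixes from longest down, /vj/ is the first permitted one, so coda /nl/ | onset /vj/.
Putting it together: bluk.vjukb.du.vju.vinl.vja.
Syllable 4 is /vju/: onset /vj/, nucleus /u/, coda ∅.

vj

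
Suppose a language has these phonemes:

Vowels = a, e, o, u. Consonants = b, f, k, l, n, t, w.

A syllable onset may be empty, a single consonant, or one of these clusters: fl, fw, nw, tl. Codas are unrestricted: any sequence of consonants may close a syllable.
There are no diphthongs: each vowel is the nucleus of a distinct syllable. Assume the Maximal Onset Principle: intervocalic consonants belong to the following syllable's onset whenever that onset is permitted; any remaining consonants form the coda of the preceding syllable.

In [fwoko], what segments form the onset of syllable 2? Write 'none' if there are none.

k

Vowels present: o, o; each is a nucleus, giving 2 syllables.
σ1/σ2 boundary: just /k/ — single C goes to the following onset.
Syllabification: fwo.ko.
Syllable 2 is /ko/: onset /k/, nucleus /o/, coda ∅.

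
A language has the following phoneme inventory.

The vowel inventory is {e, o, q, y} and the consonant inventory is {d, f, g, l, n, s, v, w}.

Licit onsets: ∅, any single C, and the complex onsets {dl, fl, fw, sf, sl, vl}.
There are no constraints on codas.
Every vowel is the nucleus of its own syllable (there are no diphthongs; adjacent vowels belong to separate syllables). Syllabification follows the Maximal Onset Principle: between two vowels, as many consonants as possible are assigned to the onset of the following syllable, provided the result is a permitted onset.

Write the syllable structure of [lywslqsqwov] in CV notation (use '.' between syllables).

CVC.CCV.CV.CVC

Nuclei (vowels): y, q, q, o → 4 syllables.
σ1/σ2 boundary: /wsl/; trying suffixes from longest down, /sl/ is the first permitted one, so coda /w/ | onset /sl/.
σ2/σ3 boundary: /s/ is a single consonant, so it becomes the next onset.
σ3/σ4 boundary: /w/ → onset of the next syllable (single consonants are always licit onsets).
Putting it together: lyw.slq.sq.wov.
Mapping each syllable to C/V: /lyw/ → CVC, /slq/ → CCV, /sq/ → CV, /wov/ → CVC.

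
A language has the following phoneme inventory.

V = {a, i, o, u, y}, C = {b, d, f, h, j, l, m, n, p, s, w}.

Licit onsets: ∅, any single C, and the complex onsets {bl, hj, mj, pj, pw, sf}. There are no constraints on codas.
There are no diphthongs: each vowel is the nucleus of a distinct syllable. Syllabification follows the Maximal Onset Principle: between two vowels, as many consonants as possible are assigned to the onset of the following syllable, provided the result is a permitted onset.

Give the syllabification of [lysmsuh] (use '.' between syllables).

lysm.suh

Nuclei (vowels): y, u → 2 syllables.
Between /y/ (V1) and /u/ (V2): /sms/ splits as /sm/ + /s/ (/s/ is the longest suffix that is a licit onset).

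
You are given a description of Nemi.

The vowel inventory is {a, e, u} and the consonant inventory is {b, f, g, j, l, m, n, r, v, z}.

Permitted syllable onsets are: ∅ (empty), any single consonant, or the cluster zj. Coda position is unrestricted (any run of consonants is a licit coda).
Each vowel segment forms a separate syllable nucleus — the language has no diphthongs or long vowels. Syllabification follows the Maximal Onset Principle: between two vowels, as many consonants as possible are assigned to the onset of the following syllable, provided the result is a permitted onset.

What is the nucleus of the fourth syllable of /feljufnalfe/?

e

The vowels are e, u, a, e — 4 nuclei, so 4 syllables.
The fourth nucleus (vowel 4 from the left) is /e/.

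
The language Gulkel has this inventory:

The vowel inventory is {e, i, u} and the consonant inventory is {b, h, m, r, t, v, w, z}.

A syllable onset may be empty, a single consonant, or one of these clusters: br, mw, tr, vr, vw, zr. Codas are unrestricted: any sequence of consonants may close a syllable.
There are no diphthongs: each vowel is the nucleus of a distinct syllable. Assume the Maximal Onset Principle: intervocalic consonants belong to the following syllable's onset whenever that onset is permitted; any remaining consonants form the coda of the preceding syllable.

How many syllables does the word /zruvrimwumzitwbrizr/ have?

Nuclei (vowels): u, i, u, i, i → 5 syllables.

5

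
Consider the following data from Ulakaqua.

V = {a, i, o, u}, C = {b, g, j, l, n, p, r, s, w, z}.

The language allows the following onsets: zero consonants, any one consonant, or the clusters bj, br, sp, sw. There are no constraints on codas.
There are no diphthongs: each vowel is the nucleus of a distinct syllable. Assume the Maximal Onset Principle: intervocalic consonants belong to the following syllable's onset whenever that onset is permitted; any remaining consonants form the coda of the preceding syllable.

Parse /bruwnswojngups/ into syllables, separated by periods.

The vowels are u, o, u — 3 nuclei, so 3 syllables.
/u…o/ gap (V1→V2): /wnsw/; trying suffixes from longest down, /sw/ is the first permitted one, so coda /wn/ | onset /sw/.
/o…u/ gap (V2→V3): /jng/ splits as /jn/ + /g/ (/g/ is the longest suffix that is a licit onset).

bruwn.swojn.gups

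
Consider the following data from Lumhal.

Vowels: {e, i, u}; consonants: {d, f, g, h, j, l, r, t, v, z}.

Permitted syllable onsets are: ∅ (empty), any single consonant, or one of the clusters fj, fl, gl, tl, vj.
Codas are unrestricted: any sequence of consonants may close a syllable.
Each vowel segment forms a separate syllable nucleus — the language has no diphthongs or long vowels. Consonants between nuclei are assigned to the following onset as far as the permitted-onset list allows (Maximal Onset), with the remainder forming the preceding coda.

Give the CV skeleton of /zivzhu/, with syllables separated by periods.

CVCC.CV

Vowels present: i, u; each is a nucleus, giving 2 syllables.
σ1/σ2 boundary: /vzh/ — longest licit onset from the right is /h/, leaving /vz/ as coda.
So the parse is zivz.hu.
Mapping each syllable to C/V: /zivz/ → CVCC, /hu/ → CV.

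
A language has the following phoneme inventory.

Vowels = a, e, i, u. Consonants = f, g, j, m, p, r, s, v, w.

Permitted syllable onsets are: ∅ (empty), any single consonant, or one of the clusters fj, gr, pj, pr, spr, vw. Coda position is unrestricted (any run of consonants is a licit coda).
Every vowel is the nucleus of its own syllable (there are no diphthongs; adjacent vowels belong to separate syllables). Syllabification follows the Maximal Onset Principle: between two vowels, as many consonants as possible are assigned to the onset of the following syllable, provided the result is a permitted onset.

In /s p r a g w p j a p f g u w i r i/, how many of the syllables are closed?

The vowels are a, a, u, i, i — 5 nuclei, so 5 syllables.
Between /a/ (V1) and /a/ (V2): /gwpj/; trying suffixes from longest down, /pj/ is the first permitted one, so coda /gw/ | onset /pj/.
Between /a/ (V2) and /u/ (V3): /pfg/ splits as /pf/ + /g/ (/g/ is the longest suffix that is a licit onset).
Between /u/ (V3) and /i/ (V4): /w/ is a single consonant, so it becomes the next onset.
Between /i/ (V4) and /i/ (V5): /r/ is a single consonant, so it becomes the next onset.
So the parse is spragw.pjapf.gu.wi.ri.
Classifying each syllable: /spragw/ (closed), /pjapf/ (closed), /gu/ (open), /wi/ (open), /ri/ (open).
Closed syllables: 2.

2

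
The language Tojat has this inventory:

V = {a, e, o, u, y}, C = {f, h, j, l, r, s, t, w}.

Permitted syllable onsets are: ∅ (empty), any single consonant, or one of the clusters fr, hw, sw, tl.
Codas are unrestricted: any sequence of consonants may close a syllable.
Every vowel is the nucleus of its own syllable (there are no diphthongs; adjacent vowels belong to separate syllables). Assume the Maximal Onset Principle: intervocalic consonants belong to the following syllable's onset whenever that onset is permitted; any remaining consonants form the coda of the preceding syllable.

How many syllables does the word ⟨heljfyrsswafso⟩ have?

4

The vowels are e, y, a, o — 4 nuclei, so 4 syllables.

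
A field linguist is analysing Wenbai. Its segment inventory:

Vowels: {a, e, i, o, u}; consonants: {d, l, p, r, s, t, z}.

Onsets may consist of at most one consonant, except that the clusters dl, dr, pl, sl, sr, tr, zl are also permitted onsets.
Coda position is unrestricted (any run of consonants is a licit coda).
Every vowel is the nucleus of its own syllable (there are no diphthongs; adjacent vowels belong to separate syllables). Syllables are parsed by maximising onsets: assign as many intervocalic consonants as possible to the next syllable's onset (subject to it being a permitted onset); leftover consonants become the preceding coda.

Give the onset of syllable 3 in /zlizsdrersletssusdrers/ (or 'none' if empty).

Vowels present: i, e, e, u, e; each is a nucleus, giving 5 syllables.
Between /i/ (V1) and /e/ (V2): /zsdr/ — longest licit onset from the right is /dr/, leaving /zs/ as coda.
Between /e/ (V2) and /e/ (V3): /rsl/; trying suffixes from longest down, /sl/ is the first permitted one, so coda /r/ | onset /sl/.
Between /e/ (V3) and /u/ (V4): cluster /tss/ — the longest permitted-onset suffix is /s/; onset = /s/, preceding coda = /ts/.
Between /u/ (V4) and /e/ (V5): /sdr/ — longest licit onset from the right is /dr/, leaving /s/ as coda.
Syllabification: zlizs.drer.slets.sus.drers.
Syllable 3 is /slets/: onset /sl/, nucleus /e/, coda /ts/.

sl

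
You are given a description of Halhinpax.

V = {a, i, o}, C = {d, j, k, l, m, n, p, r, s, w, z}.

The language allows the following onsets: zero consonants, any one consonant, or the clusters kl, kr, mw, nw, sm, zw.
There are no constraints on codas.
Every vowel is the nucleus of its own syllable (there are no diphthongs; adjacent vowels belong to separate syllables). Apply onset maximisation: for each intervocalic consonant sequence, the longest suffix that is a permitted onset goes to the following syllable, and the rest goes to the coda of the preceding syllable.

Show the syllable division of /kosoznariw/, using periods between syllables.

Nuclei (vowels): o, o, a, i → 4 syllables.
/o…o/ gap (V1→V2): /s/ → onset of the next syllable (single consonants are always licit onsets).
/o…a/ gap (V2→V3): /zn/ — longest licit onset from the right is /n/, leaving /z/ as coda.
/a…i/ gap (V3→V4): /r/ is a single consonant, so it becomes the next onset.

ko.soz.na.riw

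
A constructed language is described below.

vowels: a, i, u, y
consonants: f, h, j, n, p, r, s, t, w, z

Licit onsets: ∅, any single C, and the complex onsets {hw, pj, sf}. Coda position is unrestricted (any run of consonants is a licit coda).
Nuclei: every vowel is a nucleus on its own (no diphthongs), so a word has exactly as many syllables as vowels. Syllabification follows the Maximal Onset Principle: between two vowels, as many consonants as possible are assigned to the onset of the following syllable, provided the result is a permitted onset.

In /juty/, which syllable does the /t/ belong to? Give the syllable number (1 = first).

Nuclei (vowels): u, y → 2 syllables.
σ1/σ2 boundary: just /t/ — single C goes to the following onset.
So the parse is ju.ty.
The /t/ is in the onset of syllable 2 (/ty/).

2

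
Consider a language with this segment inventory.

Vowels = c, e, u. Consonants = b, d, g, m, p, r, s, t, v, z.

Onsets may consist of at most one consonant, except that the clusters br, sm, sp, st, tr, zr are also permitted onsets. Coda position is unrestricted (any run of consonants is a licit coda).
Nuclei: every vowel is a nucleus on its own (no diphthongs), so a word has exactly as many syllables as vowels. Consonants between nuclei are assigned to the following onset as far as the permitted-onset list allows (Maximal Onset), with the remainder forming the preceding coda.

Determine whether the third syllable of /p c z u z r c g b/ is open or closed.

closed

Vowels present: c, u, c; each is a nucleus, giving 3 syllables.
Between /c/ (V1) and /u/ (V2): /z/ is a single consonant, so it becomes the next onset.
Between /u/ (V2) and /c/ (V3): /zr/ — entire cluster is a permitted onset → onset /zr/, coda ∅.
Result: pc.zu.zrcgb.
Syllable 3 is /zrcgb/ with coda /gb/, so it is closed.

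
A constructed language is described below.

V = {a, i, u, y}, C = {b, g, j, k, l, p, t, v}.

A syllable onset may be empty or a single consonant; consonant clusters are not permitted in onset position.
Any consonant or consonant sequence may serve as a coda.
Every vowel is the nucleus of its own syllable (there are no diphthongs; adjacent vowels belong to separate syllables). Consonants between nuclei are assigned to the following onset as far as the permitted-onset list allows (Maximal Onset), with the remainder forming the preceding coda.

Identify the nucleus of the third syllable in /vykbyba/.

a

Nuclei (vowels): y, y, a → 3 syllables.
The third nucleus (vowel 3 from the left) is /a/.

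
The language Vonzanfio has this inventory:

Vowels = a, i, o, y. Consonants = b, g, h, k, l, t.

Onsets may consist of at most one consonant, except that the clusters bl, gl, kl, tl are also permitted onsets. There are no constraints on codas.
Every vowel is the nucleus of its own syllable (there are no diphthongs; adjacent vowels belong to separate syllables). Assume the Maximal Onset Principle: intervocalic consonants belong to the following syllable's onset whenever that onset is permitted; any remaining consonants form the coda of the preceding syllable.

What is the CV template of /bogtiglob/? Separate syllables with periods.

CVC.CV.CCVC

Vowels present: o, i, o; each is a nucleus, giving 3 syllables.
Between /o/ (V1) and /i/ (V2): /gt/ splits as /g/ + /t/ (/t/ is the longest suffix that is a licit onset).
Between /i/ (V2) and /o/ (V3): /gl/ is a licit onset in full, so it all attaches to the next syllable.
Syllabification: bog.ti.glob.
Mapping each syllable to C/V: /bog/ → CVC, /ti/ → CV, /glob/ → CCVC.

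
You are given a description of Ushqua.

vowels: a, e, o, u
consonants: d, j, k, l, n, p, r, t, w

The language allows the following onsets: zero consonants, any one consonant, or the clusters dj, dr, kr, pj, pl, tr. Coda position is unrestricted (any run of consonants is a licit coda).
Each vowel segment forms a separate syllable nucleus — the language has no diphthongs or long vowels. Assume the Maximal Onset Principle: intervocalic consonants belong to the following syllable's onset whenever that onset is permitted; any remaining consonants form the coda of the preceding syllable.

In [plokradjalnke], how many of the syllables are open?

Nuclei (vowels): o, a, a, e → 4 syllables.
/o…a/ gap (V1→V2): /kr/ — entire cluster is a permitted onset → onset /kr/, coda ∅.
/a…a/ gap (V2→V3): /dj/ — entire cluster is a permitted onset → onset /dj/, coda ∅.
/a…e/ gap (V3→V4): cluster /lnk/ — the longest permitted-onset suffix is /k/; onset = /k/, preceding coda = /ln/.
Syllabification: plo.kra.djaln.ke.
Classifying each syllable: /plo/ (open), /kra/ (open), /djaln/ (closed), /ke/ (open).
Open syllables: 3.

3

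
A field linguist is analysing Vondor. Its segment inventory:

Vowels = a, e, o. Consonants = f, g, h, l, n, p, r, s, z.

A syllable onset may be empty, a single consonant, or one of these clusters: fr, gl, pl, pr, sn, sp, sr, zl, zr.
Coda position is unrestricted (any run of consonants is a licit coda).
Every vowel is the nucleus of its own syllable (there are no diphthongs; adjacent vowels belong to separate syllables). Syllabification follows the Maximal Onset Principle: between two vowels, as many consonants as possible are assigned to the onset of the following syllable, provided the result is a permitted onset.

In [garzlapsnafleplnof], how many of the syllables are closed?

5

Vowels present: a, a, a, e, o; each is a nucleus, giving 5 syllables.
Between /a/ (V1) and /a/ (V2): cluster /rzl/ — the longest permitted-onset suffix is /zl/; onset = /zl/, preceding coda = /r/.
Between /a/ (V2) and /a/ (V3): /psn/; trying suffixes from longest down, /sn/ is the first permitted one, so coda /p/ | onset /sn/.
Between /a/ (V3) and /e/ (V4): cluster /fl/ — the longest permitted-onset suffix is /l/; onset = /l/, preceding coda = /f/.
Between /e/ (V4) and /o/ (V5): /pln/ — longest licit onset from the right is /n/, leaving /pl/ as coda.
Putting it together: gar.zlap.snaf.lepl.nof.
Classifying each syllable: /gar/ (closed), /zlap/ (closed), /snaf/ (closed), /lepl/ (closed), /nof/ (closed).
Closed syllables: 5.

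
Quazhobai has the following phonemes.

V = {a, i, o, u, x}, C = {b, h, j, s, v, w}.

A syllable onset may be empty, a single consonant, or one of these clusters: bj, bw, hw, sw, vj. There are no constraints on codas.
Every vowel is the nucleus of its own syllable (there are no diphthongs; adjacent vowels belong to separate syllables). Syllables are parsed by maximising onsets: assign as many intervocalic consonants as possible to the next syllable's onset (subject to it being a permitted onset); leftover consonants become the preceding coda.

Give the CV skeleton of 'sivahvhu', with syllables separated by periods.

CV.CVCC.CV

Vowels present: i, a, u; each is a nucleus, giving 3 syllables.
σ1/σ2 boundary: /v/ is a single consonant, so it becomes the next onset.
σ2/σ3 boundary: /hvh/; trying suffixes from longest down, /h/ is the first permitted one, so coda /hv/ | onset /h/.
So the parse is si.vahv.hu.
Mapping each syllable to C/V: /si/ → CV, /vahv/ → CVCC, /hu/ → CV.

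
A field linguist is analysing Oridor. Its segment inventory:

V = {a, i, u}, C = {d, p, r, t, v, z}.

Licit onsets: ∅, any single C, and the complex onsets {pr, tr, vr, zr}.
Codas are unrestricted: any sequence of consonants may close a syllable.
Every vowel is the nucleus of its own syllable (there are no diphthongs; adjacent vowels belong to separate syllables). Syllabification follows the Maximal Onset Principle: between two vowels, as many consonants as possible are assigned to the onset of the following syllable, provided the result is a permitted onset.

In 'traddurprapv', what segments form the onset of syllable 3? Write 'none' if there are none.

The vowels are a, u, a — 3 nuclei, so 3 syllables.
σ1/σ2 boundary: cluster /dd/ — the longest permitted-onset suffix is /d/; onset = /d/, preceding coda = /d/.
σ2/σ3 boundary: /rpr/ splits as /r/ + /pr/ (/pr/ is the longest suffix that is a licit onset).
Putting it together: trad.dur.prapv.
Syllable 3 is /prapv/: onset /pr/, nucleus /a/, coda /pv/.

pr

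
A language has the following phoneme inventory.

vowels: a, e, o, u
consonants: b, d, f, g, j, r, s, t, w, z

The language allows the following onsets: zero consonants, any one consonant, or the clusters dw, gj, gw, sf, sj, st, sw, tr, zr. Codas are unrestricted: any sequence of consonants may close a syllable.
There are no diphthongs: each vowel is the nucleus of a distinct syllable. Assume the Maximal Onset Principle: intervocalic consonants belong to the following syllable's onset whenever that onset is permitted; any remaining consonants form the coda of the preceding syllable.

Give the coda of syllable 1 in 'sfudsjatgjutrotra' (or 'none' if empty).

d

The vowels are u, a, u, o, a — 5 nuclei, so 5 syllables.
σ1/σ2 boundary: /dsj/ — longest licit onset from the right is /sj/, leaving /d/ as coda.
σ2/σ3 boundary: cluster /tgj/ — the longest permitted-onset suffix is /gj/; onset = /gj/, preceding coda = /t/.
σ3/σ4 boundary: /tr/ — entire cluster is a permitted onset → onset /tr/, coda ∅.
σ4/σ5 boundary: /tr/ — entire cluster is a permitted onset → onset /tr/, coda ∅.
Syllabification: sfud.sjat.gju.tro.tra.
Syllable 1 is /sfud/: onset /sf/, nucleus /u/, coda /d/.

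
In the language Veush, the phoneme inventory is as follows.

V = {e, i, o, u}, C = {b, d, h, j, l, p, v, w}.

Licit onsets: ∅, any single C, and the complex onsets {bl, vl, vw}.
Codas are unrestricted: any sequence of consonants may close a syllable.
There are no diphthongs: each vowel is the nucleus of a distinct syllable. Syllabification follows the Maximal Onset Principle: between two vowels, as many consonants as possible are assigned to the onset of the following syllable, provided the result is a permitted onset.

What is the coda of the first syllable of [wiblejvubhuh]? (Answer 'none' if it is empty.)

Vowels present: i, e, u, u; each is a nucleus, giving 4 syllables.
/i…e/ gap (V1→V2): /bl/ is a licit onset in full, so it all attaches to the next syllable.
/e…u/ gap (V2→V3): /jv/; trying suffixes from longest down, /v/ is the first permitted one, so coda /j/ | onset /v/.
/u…u/ gap (V3→V4): /bh/ splits as /b/ + /h/ (/h/ is the longest suffix that is a licit onset).
Result: wi.blej.vub.huh.
Syllable 1 is /wi/: onset /w/, nucleus /i/, coda ∅.

none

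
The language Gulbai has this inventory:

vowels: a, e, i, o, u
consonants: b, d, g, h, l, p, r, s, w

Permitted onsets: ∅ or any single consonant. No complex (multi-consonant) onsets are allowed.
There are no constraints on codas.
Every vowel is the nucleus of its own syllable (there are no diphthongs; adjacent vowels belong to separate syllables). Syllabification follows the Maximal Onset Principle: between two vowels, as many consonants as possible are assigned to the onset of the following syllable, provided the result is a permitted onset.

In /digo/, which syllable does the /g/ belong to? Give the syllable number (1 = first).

2

The vowels are i, o — 2 nuclei, so 2 syllables.
/i…o/ gap (V1→V2): just /g/ — single C goes to the following onset.
Syllabification: di.go.
The /g/ is in the onset of syllable 2 (/go/).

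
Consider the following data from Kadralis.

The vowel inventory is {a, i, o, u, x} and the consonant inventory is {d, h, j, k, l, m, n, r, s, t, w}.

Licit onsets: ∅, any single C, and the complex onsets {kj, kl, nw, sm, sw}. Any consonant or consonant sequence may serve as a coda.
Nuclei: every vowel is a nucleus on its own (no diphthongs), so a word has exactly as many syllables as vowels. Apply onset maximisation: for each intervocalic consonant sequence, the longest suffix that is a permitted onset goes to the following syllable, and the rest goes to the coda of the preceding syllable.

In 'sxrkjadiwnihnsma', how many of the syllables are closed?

3

The vowels are x, a, i, i, a — 5 nuclei, so 5 syllables.
/x…a/ gap (V1→V2): cluster /rkj/ — the longest permitted-onset suffix is /kj/; onset = /kj/, preceding coda = /r/.
/a…i/ gap (V2→V3): just /d/ — single C goes to the following onset.
/i…i/ gap (V3→V4): cluster /wn/ — the longest permitted-onset suffix is /n/; onset = /n/, preceding coda = /w/.
/i…a/ gap (V4→V5): /hnsm/ splits as /hn/ + /sm/ (/sm/ is the longest suffix that is a licit onset).
Syllabification: sxr.kja.diw.nihn.sma.
Classifying each syllable: /sxr/ (closed), /kja/ (open), /diw/ (closed), /nihn/ (closed), /sma/ (open).
Closed syllables: 3.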